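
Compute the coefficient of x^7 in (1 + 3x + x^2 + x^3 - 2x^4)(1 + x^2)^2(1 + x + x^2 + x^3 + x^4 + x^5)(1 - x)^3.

(1 + 3x + x^2 + x^3 - 2x^4) has coefficients 1,3,1,1,-2 for degrees 0…4.
(1 + x^2)^2 has coefficients 1,0,2,0,1,0,0,0 for degrees 0…7.
Multiplying by (1 + x + x^2 + x^3 + x^4 + x^5) gives running coefficients 1,1,3,3,4,4,3,3 for degrees 0…7.
Finally multiplying by (1 - x)^3, the product of all factors after the first has coefficients 1,-2,3,-4,3,-2,0,2 for degrees 0…7.
[x^7] = 1·2 + 3·0 + 1·(-2) + 1·3 − 2·(-4) = 11.

11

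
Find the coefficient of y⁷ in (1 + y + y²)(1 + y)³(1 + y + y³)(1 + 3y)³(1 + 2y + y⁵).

(1 + y + y²) has coefficients 1,1,1 for degrees 0…2.
(1 + y)³ has coefficients 1,3,3,1,0,0,0,0 for degrees 0…7.
Multiplying by (1 + y + y³) gives running coefficients 1,4,6,5,4,3,1,0 for degrees 0…7.
Multiplying by (1 + 3y)³ gives running coefficients 1,13,69,194,319,336,271,198 for degrees 0…7.
Finally multiplying by (1 + 2y + y⁵), the product of all factors after the first has coefficients 1,15,95,332,707,975,956,809 for degrees 0…7.
[y⁷] = 1·809 + 1·956 + 1·975 = 2740.

2740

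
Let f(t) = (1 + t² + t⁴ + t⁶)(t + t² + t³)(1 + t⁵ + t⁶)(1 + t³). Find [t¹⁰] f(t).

7

(1 + t² + t⁴ + t⁶) has coefficients 1,0,1,0,1,0,1 for degrees 0…6.
(t + t² + t³) has coefficients 0,1,1,1,0,0,0,0,0,0,0 for degrees 0…10.
Multiplying by (1 + t⁵ + t⁶) gives running coefficients 0,1,1,1,0,0,1,2,2,1,0 for degrees 0…10.
Finally multiplying by (1 + t³), the product of all factors after the first has coefficients 0,1,1,1,1,1,2,2,2,2,2 for degrees 0…10.
[t¹⁰] = 1·2 + 1·2 + 1·2 + 1·1 = 7.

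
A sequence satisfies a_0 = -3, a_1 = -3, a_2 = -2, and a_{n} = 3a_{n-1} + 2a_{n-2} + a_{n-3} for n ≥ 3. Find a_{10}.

-118223

The ordinary generating function has denominator 1 - 3y - 2y^2 - y^3.
Iterating the recurrence: a_0,…,a_{10} = -3, -3, -2, -15, -52, -188, -683, -2477, -8985, -32592, -118223.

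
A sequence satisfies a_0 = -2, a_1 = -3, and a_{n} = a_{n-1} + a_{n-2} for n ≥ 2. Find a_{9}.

The ordinary generating function has denominator 1 - q - q^2.
Iterating the recurrence: a_0,…,a_{9} = -2, -3, -5, -8, -13, -21, -34, -55, -89, -144.

-144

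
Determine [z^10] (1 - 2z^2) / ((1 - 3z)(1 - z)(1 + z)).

51668

The denominator gives the recurrence a_n = 3a_(n−1) + a_(n−2) − 3a_(n−3) for n ≥ 3; the numerator fixes a_0 = 1, a_1 = 3, a_2 = 8.
Iterating: 1, 3, 8, 24, 71, 213, 638, 1914, 5741, 17223, 51668, so a_10 = 51668.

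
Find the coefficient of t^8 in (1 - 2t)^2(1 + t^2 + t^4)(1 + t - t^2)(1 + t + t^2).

(1 - 2t)^2 has coefficients 1,-4,4 for degrees 0…2.
(1 + t^2 + t^4) has coefficients 1,0,1,0,1,0,0,0,0 for degrees 0…8.
Multiplying by (1 + t - t^2) gives running coefficients 1,1,0,1,0,1,-1,0,0 for degrees 0…8.
Finally multiplying by (1 + t + t^2), the product of all factors after the first has coefficients 1,2,2,2,1,2,0,0,-1 for degrees 0…8.
[t^8] = 1·(-1) − 4·0 + 4·0 = -1.

-1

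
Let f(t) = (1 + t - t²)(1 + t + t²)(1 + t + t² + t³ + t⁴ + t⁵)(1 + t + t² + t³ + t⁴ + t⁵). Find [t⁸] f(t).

(1 + t - t²) has coefficients 1,1,-1 for degrees 0…2.
(1 + t + t²) has coefficients 1,1,1,0,0,0,0,0,0 for degrees 0…8.
Multiplying by (1 + t + t² + t³ + t⁴ + t⁵) gives running coefficients 1,2,3,3,3,3,2,1,0 for degrees 0…8.
Finally multiplying by (1 + t + t² + t³ + t⁴ + t⁵), the product of all factors after the first has coefficients 1,3,6,9,12,15,16,15,12 for degrees 0…8.
[t⁸] = 1·12 + 1·15 − 1·16 = 11.

11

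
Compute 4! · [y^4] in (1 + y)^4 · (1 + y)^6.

5040

The EGF product rule gives c_4 = Σ_{k_1+k_2=4} C(4; k_1,k_2) · ∏ g_i(k_i), where (1+y)^4 gives the falling factorial (4)_k; (1+y)^6 gives the falling factorial (6)_k.
g_1(k) for k = 0…4: 1, 4, 12, 24, 24.
g_2(k) for k = 0…4: 1, 6, 30, 120, 360.
c_4 = Σ_k C(4,k)·g_1(k)·g_2(4−k) = 1·1·360 + 4·4·120 + 6·12·30 + 4·24·6 + 1·24·1 = 360 + 1920 + 2160 + 576 + 24 = 5040.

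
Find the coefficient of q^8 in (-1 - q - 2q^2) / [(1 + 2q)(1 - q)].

-172

The denominator gives the recurrence a_n = −a_(n−1) + 2a_(n−2) for n ≥ 3; the numerator fixes a_0 = -1, a_1 = 0, a_2 = -4.
Iterating: -1, 0, -4, 4, -12, 20, -44, 84, -172, so a_8 = -172.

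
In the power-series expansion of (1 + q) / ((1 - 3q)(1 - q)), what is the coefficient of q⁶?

Partial fractions give a closed form: a_n = (2)·3^n + (-1)·1^n.
At n = 6: a_6 = 1457.

1457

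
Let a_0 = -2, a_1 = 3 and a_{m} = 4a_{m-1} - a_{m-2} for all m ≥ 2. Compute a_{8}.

38414

The ordinary generating function has denominator 1 - 4z + z^2.
Iterating the recurrence: a_0,…,a_{8} = -2, 3, 14, 53, 198, 739, 2758, 10293, 38414.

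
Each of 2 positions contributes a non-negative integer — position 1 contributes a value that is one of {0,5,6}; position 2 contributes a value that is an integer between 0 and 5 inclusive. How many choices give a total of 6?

The generating function for the choices is (1 + y^5 + y^6)·(1 + y + y^2 + y^3 + y^4 + y^5); the count is [y^6].
(1 + y^5 + y^6) has coefficients 1,0,0,0,0,1,1 for degrees 0…6.
(1 + y + y^2 + y^3 + y^4 + y^5) has coefficients 1,1,1,1,1,1,0 for degrees 0…6.
[y^6] = 1·0 + 1·1 + 1·1 = 2.

2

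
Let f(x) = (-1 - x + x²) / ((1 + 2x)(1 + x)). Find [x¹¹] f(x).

1025

The denominator gives the recurrence a_n = −3a_(n−1) − 2a_(n−2) for n ≥ 3; the numerator fixes a_0 = -1, a_1 = 2, a_2 = -3.
Iterating: -1, 2, -3, 5, -9, 17, -33, 65, -129, 257, -513, 1025, so a_11 = 1025.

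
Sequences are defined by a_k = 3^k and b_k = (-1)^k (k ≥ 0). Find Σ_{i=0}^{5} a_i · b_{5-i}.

182

This is [x^5] in the product of the two ordinary generating functions.
Σ = 1·(-1) + 3·1 + 9·(-1) + 27·1 + 81·(-1) + 243·1 = 182.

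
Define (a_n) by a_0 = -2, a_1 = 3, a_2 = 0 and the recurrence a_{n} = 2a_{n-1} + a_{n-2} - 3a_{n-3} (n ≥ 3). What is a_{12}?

279

The ordinary generating function has denominator 1 - 2y - y^2 + 3y^3.
Iterating the recurrence: a_0,…,a_{12} = -2, 3, 0, 9, 9, 27, 36, 72, 99, 162, 207, 279, 279.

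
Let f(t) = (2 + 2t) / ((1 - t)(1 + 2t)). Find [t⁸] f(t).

The denominator gives the recurrence a_n = −a_(n−1) + 2a_(n−2) for n ≥ 2; the numerator fixes a_0 = 2, a_1 = 0.
Iterating: 2, 0, 4, -4, 12, -20, 44, -84, 172, so a_8 = 172.

172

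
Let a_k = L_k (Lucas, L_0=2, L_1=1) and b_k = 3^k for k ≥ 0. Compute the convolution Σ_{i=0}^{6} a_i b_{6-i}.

2166

This is [x^6] in the product of the two ordinary generating functions.
Σ = 2·729 + 1·243 + 3·81 + 4·27 + 7·9 + 11·3 + 18·1 = 2166.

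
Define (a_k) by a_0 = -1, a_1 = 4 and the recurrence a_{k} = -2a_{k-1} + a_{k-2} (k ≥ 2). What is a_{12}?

The ordinary generating function has denominator 1 + 2y - y^2.
Iterating the recurrence: a_0,…,a_{12} = -1, 4, -9, 22, -53, 128, -309, 746, -1801, 4348, -10497, 25342, -61181.

-61181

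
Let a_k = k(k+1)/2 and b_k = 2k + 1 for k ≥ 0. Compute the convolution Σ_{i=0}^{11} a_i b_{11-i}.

1716

The convolution is the x^11 coefficient of A(x)B(x).
Σ = 0·23 + 1·21 + 3·19 + 6·17 + 10·15 + 15·13 + 21·11 + 28·9 + 36·7 + 45·5 + 55·3 + 66·1 = 1716.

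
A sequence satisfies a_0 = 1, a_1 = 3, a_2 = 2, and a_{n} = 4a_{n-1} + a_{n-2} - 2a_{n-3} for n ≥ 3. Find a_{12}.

The ordinary generating function has denominator 1 - 4t - t^2 + 2t^3.
Iterating the recurrence: a_0,…,a_{12} = 1, 3, 2, 9, 32, 133, 546, 2253, 9292, 38329, 158102, 652153, 2690056.

2690056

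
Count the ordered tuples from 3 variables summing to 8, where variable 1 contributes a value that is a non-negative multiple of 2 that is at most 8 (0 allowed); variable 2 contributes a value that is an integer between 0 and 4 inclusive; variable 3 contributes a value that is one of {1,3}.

The generating function for the choices is (1 + x^2 + x^4 + x^6 + x^8)·(1 + x + x^2 + x^3 + x^4)·(x + x^3); the count is [x^8].
(1 + x^2 + x^4 + x^6 + x^8) has coefficients 1,0,1,0,1,0,1,0,1 for degrees 0…8.
(1 + x + x^2 + x^3 + x^4) has coefficients 1,1,1,1,1,0,0,0,0 for degrees 0…8.
Finally multiplying by (x + x^3), the product of all factors after the first has coefficients 0,1,1,2,2,2,1,1,0 for degrees 0…8.
[x^8] = 1·0 + 1·1 + 1·2 + 1·1 + 1·0 = 4.

4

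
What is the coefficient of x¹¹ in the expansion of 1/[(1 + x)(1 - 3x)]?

Partial fractions give a closed form: a_n = (1/4)·(-1)^n + (3/4)·3^n.
At n = 11: a_11 = 132860.

132860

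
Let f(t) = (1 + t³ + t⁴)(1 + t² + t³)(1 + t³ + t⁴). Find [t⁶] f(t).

(1 + t³ + t⁴) has coefficients 1,0,0,1,1 for degrees 0…4.
(1 + t² + t³) has coefficients 1,0,1,1,0,0,0 for degrees 0…6.
Finally multiplying by (1 + t³ + t⁴), the product of all factors after the first has coefficients 1,0,1,2,1,1,2 for degrees 0…6.
[t⁶] = 1·2 + 1·2 + 1·1 = 5.

5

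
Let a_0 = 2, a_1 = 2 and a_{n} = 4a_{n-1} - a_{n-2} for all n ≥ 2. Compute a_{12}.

The ordinary generating function has denominator 1 - 4x + x^2.
Iterating the recurrence: a_0,…,a_{12} = 2, 2, 6, 22, 82, 306, 1142, 4262, 15906, 59362, 221542, 826806, 3085682.

3085682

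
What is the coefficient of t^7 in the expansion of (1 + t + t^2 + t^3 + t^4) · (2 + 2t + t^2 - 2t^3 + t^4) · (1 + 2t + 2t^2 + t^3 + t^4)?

10

(1 + t + t^2 + t^3 + t^4) has coefficients 1,1,1,1,1 for degrees 0…4.
(2 + 2t + t^2 - 2t^3 + t^4) has coefficients 2,2,1,-2,1,0,0,0 for degrees 0…7.
Finally multiplying by (1 + 2t + 2t^2 + t^3 + t^4), the product of all factors after the first has coefficients 2,6,9,6,3,1,1,-1 for degrees 0…7.
[t^7] = 1·(-1) + 1·1 + 1·1 + 1·3 + 1·6 = 10.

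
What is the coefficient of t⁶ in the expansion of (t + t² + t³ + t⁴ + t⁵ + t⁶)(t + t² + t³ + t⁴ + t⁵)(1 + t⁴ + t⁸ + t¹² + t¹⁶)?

6

(t + t² + t³ + t⁴ + t⁵ + t⁶) has coefficients 0,1,1,1,1,1,1 for degrees 0…6.
(t + t² + t³ + t⁴ + t⁵) has coefficients 0,1,1,1,1,1,0 for degrees 0…6.
Finally multiplying by (1 + t⁴ + t⁸ + t¹² + t¹⁶), the product of all factors after the first has coefficients 0,1,1,1,1,2,1 for degrees 0…6.
[t⁶] = 1·2 + 1·1 + 1·1 + 1·1 + 1·1 + 1·0 = 6.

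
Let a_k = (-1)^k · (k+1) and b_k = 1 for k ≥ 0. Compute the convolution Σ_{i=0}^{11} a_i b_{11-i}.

-6

Write out a_i and b_{11-i} for i = 0,…,11 and sum the products.
Σ = 1·1 − 2·1 + 3·1 − 4·1 + 5·1 − 6·1 + 7·1 − 8·1 + 9·1 − 10·1 + 11·1 − 12·1 = -6.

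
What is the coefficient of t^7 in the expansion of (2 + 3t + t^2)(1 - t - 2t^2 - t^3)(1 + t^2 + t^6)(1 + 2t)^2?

-52

(2 + 3t + t^2) has coefficients 2,3,1 for degrees 0…2.
(1 - t - 2t^2 - t^3) has coefficients 1,-1,-2,-1,0,0,0,0 for degrees 0…7.
Multiplying by (1 + t^2 + t^6) gives running coefficients 1,-1,-1,-2,-2,-1,1,-1 for degrees 0…7.
Finally multiplying by (1 + 2t)^2, the product of all factors after the first has coefficients 1,3,-1,-10,-14,-17,-11,-1 for degrees 0…7.
[t^7] = 2·(-1) + 3·(-11) + 1·(-17) = -52.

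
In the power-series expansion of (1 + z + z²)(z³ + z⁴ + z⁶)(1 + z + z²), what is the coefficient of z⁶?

(1 + z + z²) has coefficients 1,1,1 for degrees 0…2.
(z³ + z⁴ + z⁶) has coefficients 0,0,0,1,1,0,1 for degrees 0…6.
Finally multiplying by (1 + z + z²), the product of all factors after the first has coefficients 0,0,0,1,2,2,2 for degrees 0…6.
[z⁶] = 1·2 + 1·2 + 1·2 = 6.

6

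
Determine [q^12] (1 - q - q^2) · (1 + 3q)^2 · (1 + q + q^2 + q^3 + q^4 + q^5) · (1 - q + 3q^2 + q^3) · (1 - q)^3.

-43

(1 - q - q^2) has coefficients 1,-1,-1 for degrees 0…2.
(1 + 3q)^2 has coefficients 1,6,9,0,0,0,0,0,0,0,0,0,0 for degrees 0…12.
Multiplying by (1 + q + q^2 + q^3 + q^4 + q^5) gives running coefficients 1,7,16,16,16,16,15,9,0,0,0,0,0 for degrees 0…12.
Multiplying by (1 - q + 3q^2 + q^3) gives running coefficients 1,6,12,22,55,64,63,58,52,42,9,0,0 for degrees 0…12.
Finally multiplying by (1 - q)^3, the product of all factors after the first has coefficients 1,3,-3,3,19,-47,14,6,3,-3,-19,47,-15 for degrees 0…12.
[q^12] = 1·(-15) − 1·47 − 1·(-19) = -43.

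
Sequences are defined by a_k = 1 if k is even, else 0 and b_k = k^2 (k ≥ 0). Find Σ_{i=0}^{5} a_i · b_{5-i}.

The convolution is the x^5 coefficient of A(x)B(x).
Σ = 1·25 + 0·16 + 1·9 + 0·4 + 1·1 + 0·0 = 35.

35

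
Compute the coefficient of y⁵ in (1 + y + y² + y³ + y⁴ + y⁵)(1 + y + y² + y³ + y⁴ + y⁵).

6

(1 + y + y² + y³ + y⁴ + y⁵) has coefficients 1,1,1,1,1,1 for degrees 0…5.
(1 + y + y² + y³ + y⁴ + y⁵) has coefficients 1,1,1,1,1,1 for degrees 0…5.
[y⁵] = 1·1 + 1·1 + 1·1 + 1·1 + 1·1 + 1·1 = 6.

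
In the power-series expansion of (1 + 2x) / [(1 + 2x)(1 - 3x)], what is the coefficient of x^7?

2187

The denominator gives the recurrence a_n = a_(n−1) + 6a_(n−2) for n ≥ 3; the numerator fixes a_0 = 1, a_1 = 3, a_2 = 9.
Iterating: 1, 3, 9, 27, 81, 243, 729, 2187, so a_7 = 2187.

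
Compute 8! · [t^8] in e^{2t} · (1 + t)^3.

The EGF product rule gives c_8 = Σ_{k_1+k_2=8} C(8; k_1,k_2) · ∏ g_i(k_i), where e^{2t} gives (2)^k; (1+t)^3 gives the falling factorial (3)_k.
g_1(k) for k = 0…8: 1, 2, 4, 8, 16, 32, 64, 128, 256.
g_2(k) for k = 0…8: 1, 3, 6, 6, 0, 0, 0, 0, 0.
c_8 = Σ_k C(8,k)·g_1(k)·g_2(8−k) = 56·32·6 + 28·64·6 + 8·128·3 + 1·256·1 = 10752 + 10752 + 3072 + 256 = 24832.

24832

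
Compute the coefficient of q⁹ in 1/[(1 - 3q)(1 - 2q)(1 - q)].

86526

Partial fractions give a closed form: a_n = (9/2)·3^n + (-4)·2^n + (1/2)·1^n.
At n = 9: a_9 = 86526.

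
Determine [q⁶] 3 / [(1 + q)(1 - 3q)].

1641

Partial fractions give a closed form: a_n = (3/4)·(-1)^n + (9/4)·3^n.
At n = 6: a_6 = 1641.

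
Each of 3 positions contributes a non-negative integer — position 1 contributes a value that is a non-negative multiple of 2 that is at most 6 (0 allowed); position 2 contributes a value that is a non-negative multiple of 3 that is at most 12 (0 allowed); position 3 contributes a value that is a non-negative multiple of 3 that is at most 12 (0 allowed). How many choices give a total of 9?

The generating function for the choices is (1 + t^2 + t^4 + t^6)·(1 + t^3 + t^6 + t^9 + t^12)·(1 + t^3 + t^6 + t^9 + t^12); the count is [t^9].
(1 + t^2 + t^4 + t^6) has coefficients 1,0,1,0,1,0,1 for degrees 0…6.
(1 + t^3 + t^6 + t^9 + t^12) has coefficients 1,0,0,1,0,0,1,0,0,1 for degrees 0…9.
Finally multiplying by (1 + t^3 + t^6 + t^9 + t^12), the product of all factors after the first has coefficients 1,0,0,2,0,0,3,0,0,4 for degrees 0…9.
[t^9] = 1·4 + 1·0 + 1·0 + 1·2 = 6.

6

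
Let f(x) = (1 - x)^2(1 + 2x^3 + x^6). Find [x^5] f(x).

(1 - x)^2 has coefficients 1,-2,1 for degrees 0…2.
(1 + 2x^3 + x^6) has coefficients 1,0,0,2,0,0 for degrees 0…5.
[x^5] = 1·0 − 2·0 + 1·2 = 2.

2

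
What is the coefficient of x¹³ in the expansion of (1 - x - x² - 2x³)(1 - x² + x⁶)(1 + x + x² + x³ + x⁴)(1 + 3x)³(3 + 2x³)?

(1 - x - x² - 2x³) has coefficients 1,-1,-1,-2 for degrees 0…3.
(1 - x² + x⁶) has coefficients 1,0,-1,0,0,0,1,0,0,0,0,0,0,0 for degrees 0…13.
Multiplying by (1 + x + x² + x³ + x⁴) gives running coefficients 1,1,0,0,0,-1,0,1,1,1,1,0,0,0 for degrees 0…13.
Multiplying by (1 + 3x)³ gives running coefficients 1,10,36,54,27,-1,-9,-26,-17,37,64,63,54,27 for degrees 0…13.
Finally multiplying by (3 + 2x³), the product of all factors after the first has coefficients 3,30,108,164,101,69,81,-24,-53,93,140,155,236,209 for degrees 0…13.
[x¹³] = 1·209 − 1·236 − 1·155 − 2·140 = -462.

-462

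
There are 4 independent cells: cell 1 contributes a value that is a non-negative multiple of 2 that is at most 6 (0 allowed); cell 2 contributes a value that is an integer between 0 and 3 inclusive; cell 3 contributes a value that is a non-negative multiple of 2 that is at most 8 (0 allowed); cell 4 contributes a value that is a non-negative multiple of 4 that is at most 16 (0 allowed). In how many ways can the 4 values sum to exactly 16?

The generating function for the choices is (1 + q² + q⁴ + q⁶)·(1 + q + q² + q³)·(1 + q² + q⁴ + q⁶ + q⁸)·(1 + q⁴ + q⁸ + q¹² + q¹⁶); the count is [q¹⁶].
(1 + q² + q⁴ + q⁶) has coefficients 1,0,1,0,1,0,1 for degrees 0…6.
(1 + q + q² + q³) has coefficients 1,1,1,1,0,0,0,0,0,0,0,0,0,0,0,0,0 for degrees 0…16.
Multiplying by (1 + q² + q⁴ + q⁶ + q⁸) gives running coefficients 1,1,2,2,2,2,2,2,2,2,1,1,0,0,0,0,0 for degrees 0…16.
Finally multiplying by (1 + q⁴ + q⁸ + q¹² + q¹⁶), the product of all factors after the first has coefficients 1,1,2,2,3,3,4,4,5,5,5,5,5,5,5,5,5 for degrees 0…16.
[q¹⁶] = 1·5 + 1·5 + 1·5 + 1·5 = 20.

20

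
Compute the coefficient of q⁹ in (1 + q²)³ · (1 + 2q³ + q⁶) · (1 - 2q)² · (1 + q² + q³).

(1 + q²)³ has coefficients 1,0,3,0,3,0,1 for degrees 0…6.
(1 + 2q³ + q⁶) has coefficients 1,0,0,2,0,0,1,0,0,0 for degrees 0…9.
Multiplying by (1 - 2q)² gives running coefficients 1,-4,4,2,-8,8,1,-4,4,0 for degrees 0…9.
Finally multiplying by (1 + q² + q³), the product of all factors after the first has coefficients 1,-4,5,-1,-8,14,-5,-4,13,-3 for degrees 0…9.
[q⁹] = 1·(-3) + 3·(-4) + 3·14 + 1·(-1) = 26.

26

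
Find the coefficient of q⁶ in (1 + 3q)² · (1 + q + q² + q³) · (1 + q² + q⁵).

(1 + 3q)² has coefficients 1,6,9 for degrees 0…2.
(1 + q + q² + q³) has coefficients 1,1,1,1,0,0,0 for degrees 0…6.
Finally multiplying by (1 + q² + q⁵), the product of all factors after the first has coefficients 1,1,2,2,1,2,1 for degrees 0…6.
[q⁶] = 1·1 + 6·2 + 9·1 = 22.

22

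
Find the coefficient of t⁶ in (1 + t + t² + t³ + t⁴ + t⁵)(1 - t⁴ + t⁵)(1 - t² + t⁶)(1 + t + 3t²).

(1 + t + t² + t³ + t⁴ + t⁵) has coefficients 1,1,1,1,1,1 for degrees 0…5.
(1 - t⁴ + t⁵) has coefficients 1,0,0,0,-1,1,0 for degrees 0…6.
Multiplying by (1 - t² + t⁶) gives running coefficients 1,0,-1,0,-1,1,2 for degrees 0…6.
Finally multiplying by (1 + t + 3t²), the product of all factors after the first has coefficients 1,1,2,-1,-4,0,0 for degrees 0…6.
[t⁶] = 1·0 + 1·0 + 1·(-4) + 1·(-1) + 1·2 + 1·1 = -2.

-2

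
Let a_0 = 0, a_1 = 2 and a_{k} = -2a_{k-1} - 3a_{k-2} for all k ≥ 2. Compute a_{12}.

The ordinary generating function has denominator 1 + 2q + 3q^2.
Iterating the recurrence: a_0,…,a_{12} = 0, 2, -4, 2, 8, -22, 20, 26, -112, 146, 44, -526, 920.

920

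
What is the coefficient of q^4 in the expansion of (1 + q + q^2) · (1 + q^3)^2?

2

(1 + q + q^2) has coefficients 1,1,1 for degrees 0…2.
(1 + q^3)^2 has coefficients 1,0,0,2,0 for degrees 0…4.
[q^4] = 1·0 + 1·2 + 1·0 = 2.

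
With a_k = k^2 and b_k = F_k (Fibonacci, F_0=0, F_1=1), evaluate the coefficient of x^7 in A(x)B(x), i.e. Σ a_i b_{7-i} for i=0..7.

148

This is [x^7] in the product of the two ordinary generating functions.
Σ = 0·13 + 1·8 + 4·5 + 9·3 + 16·2 + 25·1 + 36·1 + 49·0 = 148.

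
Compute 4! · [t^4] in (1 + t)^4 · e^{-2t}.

The EGF product rule gives c_4 = Σ_{k_1+k_2=4} C(4; k_1,k_2) · ∏ g_i(k_i), where (1+t)^4 gives the falling factorial (4)_k; e^{-2t} gives (-2)^k.
g_1(k) for k = 0…4: 1, 4, 12, 24, 24.
g_2(k) for k = 0…4: 1, -2, 4, -8, 16.
c_4 = Σ_k C(4,k)·g_1(k)·g_2(4−k) = 1·1·16 + 4·4·(-8) + 6·12·4 + 4·24·(-2) + 1·24·1 = 16 − 128 + 288 − 192 + 24 = 8.

8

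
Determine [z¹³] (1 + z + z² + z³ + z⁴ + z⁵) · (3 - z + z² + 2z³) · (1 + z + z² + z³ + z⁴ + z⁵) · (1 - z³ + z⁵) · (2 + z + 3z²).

(1 + z + z² + z³ + z⁴ + z⁵) has coefficients 1,1,1,1,1,1 for degrees 0…5.
(3 - z + z² + 2z³) has coefficients 3,-1,1,2,0,0,0,0,0,0,0,0,0,0 for degrees 0…13.
Multiplying by (1 + z + z² + z³ + z⁴ + z⁵) gives running coefficients 3,2,3,5,5,5,2,3,2,0,0,0,0,0 for degrees 0…13.
Multiplying by (1 - z³ + z⁵) gives running coefficients 3,2,3,2,3,5,-1,1,2,3,2,0,3,2 for degrees 0…13.
Finally multiplying by (2 + z + 3z²), the product of all factors after the first has coefficients 6,7,17,13,17,19,12,16,2,11,13,11,12,7 for degrees 0…13.
[z¹³] = 1·7 + 1·12 + 1·11 + 1·13 + 1·11 + 1·2 = 56.

56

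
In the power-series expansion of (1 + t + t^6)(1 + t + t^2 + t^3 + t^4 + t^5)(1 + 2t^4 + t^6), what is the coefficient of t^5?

(1 + t + t^6) has coefficients 1,1,0,0,0,0 for degrees 0…5.
(1 + t + t^2 + t^3 + t^4 + t^5) has coefficients 1,1,1,1,1,1 for degrees 0…5.
Finally multiplying by (1 + 2t^4 + t^6), the product of all factors after the first has coefficients 1,1,1,1,3,3 for degrees 0…5.
[t^5] = 1·3 + 1·3 = 6.

6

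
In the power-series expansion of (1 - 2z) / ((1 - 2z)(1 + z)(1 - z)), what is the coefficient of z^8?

1

The denominator gives the recurrence a_n = 2a_(n−1) + a_(n−2) − 2a_(n−3) for n ≥ 3; the numerator fixes a_0 = 1, a_1 = 0, a_2 = 1.
Iterating: 1, 0, 1, 0, 1, 0, 1, 0, 1, so a_8 = 1.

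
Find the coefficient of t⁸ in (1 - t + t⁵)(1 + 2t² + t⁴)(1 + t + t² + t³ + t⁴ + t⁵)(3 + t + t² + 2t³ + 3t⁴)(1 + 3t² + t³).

43

(1 - t + t⁵) has coefficients 1,-1,0,0,0,1 for degrees 0…5.
(1 + 2t² + t⁴) has coefficients 1,0,2,0,1,0,0,0,0 for degrees 0…8.
Multiplying by (1 + t + t² + t³ + t⁴ + t⁵) gives running coefficients 1,1,3,3,4,4,3,3,1 for degrees 0…8.
Multiplying by (3 + t + t² + 2t³ + 3t⁴) gives running coefficients 3,4,11,15,23,28,32,33,29 for degrees 0…8.
Finally multiplying by (1 + 3t² + t³), the product of all factors after the first has coefficients 3,4,20,30,60,84,116,140,153 for degrees 0…8.
[t⁸] = 1·153 − 1·140 + 1·30 = 43.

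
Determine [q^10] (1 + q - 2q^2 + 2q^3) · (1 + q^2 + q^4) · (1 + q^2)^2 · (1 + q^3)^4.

(1 + q - 2q^2 + 2q^3) has coefficients 1,1,-2,2 for degrees 0…3.
(1 + q^2 + q^4) has coefficients 1,0,1,0,1,0,0,0,0,0,0 for degrees 0…10.
Multiplying by (1 + q^2)^2 gives running coefficients 1,0,3,0,4,0,3,0,1,0,0 for degrees 0…10.
Finally multiplying by (1 + q^3)^4, the product of all factors after the first has coefficients 1,0,3,4,4,12,9,16,19,16,24 for degrees 0…10.
[q^10] = 1·24 + 1·16 − 2·19 + 2·16 = 34.

34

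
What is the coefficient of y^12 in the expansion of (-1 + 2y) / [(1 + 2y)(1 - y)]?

-5461

The denominator gives the recurrence a_n = −a_(n−1) + 2a_(n−2) for n ≥ 2; the numerator fixes a_0 = -1, a_1 = 3.
Iterating: -1, 3, -5, 11, -21, 43, -85, 171, -341, 683, -1365, 2731, -5461, so a_12 = -5461.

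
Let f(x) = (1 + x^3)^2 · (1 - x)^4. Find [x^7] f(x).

(1 + x^3)^2 has coefficients 1,0,0,2,0,0,1 for degrees 0…6.
(1 - x)^4 has coefficients 1,-4,6,-4,1,0,0,0 for degrees 0…7.
[x^7] = 1·0 + 2·1 + 1·(-4) = -2.

-2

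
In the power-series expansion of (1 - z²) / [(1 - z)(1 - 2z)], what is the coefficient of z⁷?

The denominator gives the recurrence a_n = 3a_(n−1) − 2a_(n−2) for n ≥ 3; the numerator fixes a_0 = 1, a_1 = 3, a_2 = 6.
Iterating: 1, 3, 6, 12, 24, 48, 96, 192, so a_7 = 192.

192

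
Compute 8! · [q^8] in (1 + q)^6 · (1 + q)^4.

1814400

The EGF product rule gives c_8 = Σ_{k_1+k_2=8} C(8; k_1,k_2) · ∏ g_i(k_i), where (1+q)^6 gives the falling factorial (6)_k; (1+q)^4 gives the falling factorial (4)_k.
g_1(k) for k = 0…8: 1, 6, 30, 120, 360, 720, 720, 0, 0.
g_2(k) for k = 0…8: 1, 4, 12, 24, 24, 0, 0, 0, 0.
c_8 = Σ_k C(8,k)·g_1(k)·g_2(8−k) = 70·360·24 + 56·720·24 + 28·720·12 = 604800 + 967680 + 241920 = 1814400.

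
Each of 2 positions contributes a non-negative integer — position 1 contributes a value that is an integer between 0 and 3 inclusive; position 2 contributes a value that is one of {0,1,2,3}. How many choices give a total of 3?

The generating function for the choices is (1 + z + z² + z³)·(1 + z + z² + z³); the count is [z³].
(1 + z + z² + z³) has coefficients 1,1,1,1 for degrees 0…3.
(1 + z + z² + z³) has coefficients 1,1,1,1 for degrees 0…3.
[z³] = 1·1 + 1·1 + 1·1 + 1·1 = 4.

4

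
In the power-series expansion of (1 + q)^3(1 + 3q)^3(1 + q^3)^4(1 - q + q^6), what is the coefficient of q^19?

(1 + q)^3 has coefficients 1,3,3,1 for degrees 0…3.
(1 + 3q)^3 has coefficients 1,9,27,27,0,0,0,0,0,0,0,0,0,0,0,0,0,0,0,0 for degrees 0…19.
Multiplying by (1 + q^3)^4 gives running coefficients 1,9,27,31,36,108,114,54,162,166,36,108,109,9,27,27,0,0,0,0 for degrees 0…19.
Finally multiplying by (1 - q + q^6), the product of all factors after the first has coefficients 1,8,18,4,5,72,7,-51,135,35,-94,180,115,-46,180,166,9,108,109,9 for degrees 0…19.
[q^19] = 1·9 + 3·109 + 3·108 + 1·9 = 669.

669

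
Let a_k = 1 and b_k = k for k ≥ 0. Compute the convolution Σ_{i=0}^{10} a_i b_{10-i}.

55

Write out a_i and b_{10-i} for i = 0,…,10 and sum the products.
Σ = 1·10 + 1·9 + 1·8 + 1·7 + 1·6 + 1·5 + 1·4 + 1·3 + 1·2 + 1·1 + 1·0 = 55.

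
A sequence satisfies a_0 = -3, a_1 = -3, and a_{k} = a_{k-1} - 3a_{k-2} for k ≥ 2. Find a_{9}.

-93

The ordinary generating function has denominator 1 - y + 3y^2.
Iterating the recurrence: a_0,…,a_{9} = -3, -3, 6, 15, -3, -48, -39, 105, 222, -93.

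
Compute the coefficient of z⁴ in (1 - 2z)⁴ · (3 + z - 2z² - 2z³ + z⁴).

(1 - 2z)⁴ has coefficients 1,-8,24,-32,16 for degrees 0…4.
(3 + z - 2z² - 2z³ + z⁴) has coefficients 3,1,-2,-2,1 for degrees 0…4.
[z⁴] = 1·1 − 8·(-2) + 24·(-2) − 32·1 + 16·3 = -15.

-15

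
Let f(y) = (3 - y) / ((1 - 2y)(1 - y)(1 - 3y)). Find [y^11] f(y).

The denominator gives the recurrence a_n = 6a_(n−1) − 11a_(n−2) + 6a_(n−3) for n ≥ 3; the numerator fixes a_0 = 3, a_1 = 17, a_2 = 69.
Iterating: 3, 17, 69, 245, 813, 2597, 8109, 24965, 76173, 231077, 698349, 2105285, so a_11 = 2105285.

2105285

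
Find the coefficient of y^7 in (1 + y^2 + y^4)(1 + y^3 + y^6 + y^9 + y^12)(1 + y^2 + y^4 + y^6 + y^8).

3

(1 + y^2 + y^4) has coefficients 1,0,1,0,1 for degrees 0…4.
(1 + y^3 + y^6 + y^9 + y^12) has coefficients 1,0,0,1,0,0,1,0 for degrees 0…7.
Finally multiplying by (1 + y^2 + y^4 + y^6 + y^8), the product of all factors after the first has coefficients 1,0,1,1,1,1,2,1 for degrees 0…7.
[y^7] = 1·1 + 1·1 + 1·1 = 3.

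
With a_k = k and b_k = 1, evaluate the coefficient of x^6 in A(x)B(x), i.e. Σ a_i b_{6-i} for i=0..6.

Write out a_i and b_{6-i} for i = 0,…,6 and sum the products.
Σ = 0·1 + 1·1 + 2·1 + 3·1 + 4·1 + 5·1 + 6·1 = 21.

21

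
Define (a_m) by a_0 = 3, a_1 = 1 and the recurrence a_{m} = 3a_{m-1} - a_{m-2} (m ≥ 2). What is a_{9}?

-377

The ordinary generating function has denominator 1 - 3y + y^2.
Iterating the recurrence: a_0,…,a_{9} = 3, 1, 0, -1, -3, -8, -21, -55, -144, -377.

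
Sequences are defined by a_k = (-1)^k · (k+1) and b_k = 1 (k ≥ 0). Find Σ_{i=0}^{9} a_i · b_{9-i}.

Write out a_i and b_{9-i} for i = 0,…,9 and sum the products.
Σ = 1·1 − 2·1 + 3·1 − 4·1 + 5·1 − 6·1 + 7·1 − 8·1 + 9·1 − 10·1 = -5.

-5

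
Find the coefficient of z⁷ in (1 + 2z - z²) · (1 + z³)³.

6

(1 + 2z - z²) has coefficients 1,2,-1 for degrees 0…2.
(1 + z³)³ has coefficients 1,0,0,3,0,0,3,0 for degrees 0…7.
[z⁷] = 1·0 + 2·3 − 1·0 = 6.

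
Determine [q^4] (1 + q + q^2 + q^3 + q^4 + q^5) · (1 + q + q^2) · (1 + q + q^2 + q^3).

11

(1 + q + q^2 + q^3 + q^4 + q^5) has coefficients 1,1,1,1,1 for degrees 0…4.
(1 + q + q^2) has coefficients 1,1,1,0,0 for degrees 0…4.
Finally multiplying by (1 + q + q^2 + q^3), the product of all factors after the first has coefficients 1,2,3,3,2 for degrees 0…4.
[q^4] = 1·2 + 1·3 + 1·3 + 1·2 + 1·1 = 11.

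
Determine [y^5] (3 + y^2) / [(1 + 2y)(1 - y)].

The denominator gives the recurrence a_n = −a_(n−1) + 2a_(n−2) for n ≥ 3; the numerator fixes a_0 = 3, a_1 = -3, a_2 = 10.
Iterating: 3, -3, 10, -16, 36, -68, so a_5 = -68.

-68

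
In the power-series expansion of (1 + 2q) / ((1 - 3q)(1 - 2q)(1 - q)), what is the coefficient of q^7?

15380

Partial fractions give a closed form: a_n = (15/2)·3^n + (-8)·2^n + (3/2)·1^n.
At n = 7: a_7 = 15380.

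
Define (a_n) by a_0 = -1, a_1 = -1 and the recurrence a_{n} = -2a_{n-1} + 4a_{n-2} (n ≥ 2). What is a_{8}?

The ordinary generating function has denominator 1 + 2t - 4t^2.
Iterating the recurrence: a_0,…,a_{8} = -1, -1, -2, 0, -8, 16, -64, 192, -640.

-640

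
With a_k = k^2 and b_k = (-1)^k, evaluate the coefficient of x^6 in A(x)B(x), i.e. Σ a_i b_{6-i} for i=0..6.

21

This is [x^6] in the product of the two ordinary generating functions.
Σ = 0·1 + 1·(-1) + 4·1 + 9·(-1) + 16·1 + 25·(-1) + 36·1 = 21.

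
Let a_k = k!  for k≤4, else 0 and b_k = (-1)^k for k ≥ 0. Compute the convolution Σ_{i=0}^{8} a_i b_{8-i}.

This is [x^8] in the product of the two ordinary generating functions.
Σ = 1·1 + 1·(-1) + 2·1 + 6·(-1) + 24·1 + 0·(-1) + 0·1 + 0·(-1) + 0·1 = 20.

20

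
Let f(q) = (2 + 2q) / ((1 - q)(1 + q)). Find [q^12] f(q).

The denominator gives the recurrence a_n = a_(n−2) for n ≥ 3; the numerator fixes a_0 = 2, a_1 = 2, a_2 = 2.
Iterating: 2, 2, 2, 2, 2, 2, 2, 2, 2, 2, 2, 2, 2, so a_12 = 2.

2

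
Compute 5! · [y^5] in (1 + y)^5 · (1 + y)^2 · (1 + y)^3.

30240

The EGF product rule gives c_5 = Σ_{k_1+k_2+k_3=5} C(5; k_1,k_2,k_3) · ∏ g_i(k_i), where (1+y)^5 gives the falling factorial (5)_k; (1+y)^2 gives the falling factorial (2)_k; (1+y)^3 gives the falling factorial (3)_k.
g_1(k) for k = 0…5: 1, 5, 20, 60, 120, 120.
g_2(k) for k = 0…5: 1, 2, 2, 0, 0, 0.
g_3(k) for k = 0…5: 1, 3, 6, 6, 0, 0.
First combine the last two factors: h(k) = Σ_j C(k,j)·g_2(j)·g_3(k−j) for k = 0…5: 1, 5, 20, 60, 120, 120.
c_5 = Σ_k C(5,k)·g_1(k)·h(5−k) = 1·1·120 + 5·5·120 + 10·20·60 + 10·60·20 + 5·120·5 + 1·120·1 = 120 + 3000 + 12000 + 12000 + 3000 + 120 = 30240.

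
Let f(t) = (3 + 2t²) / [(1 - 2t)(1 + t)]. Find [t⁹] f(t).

1193

The denominator gives the recurrence a_n = a_(n−1) + 2a_(n−2) for n ≥ 3; the numerator fixes a_0 = 3, a_1 = 3, a_2 = 11.
Iterating: 3, 3, 11, 17, 39, 73, 151, 297, 599, 1193, so a_9 = 1193.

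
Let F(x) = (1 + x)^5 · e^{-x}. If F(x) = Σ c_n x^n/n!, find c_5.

The EGF product rule gives c_5 = Σ_{k_1+k_2=5} C(5; k_1,k_2) · ∏ g_i(k_i), where (1+x)^5 gives the falling factorial (5)_k; e^{-x} gives (-1)^k.
g_1(k) for k = 0…5: 1, 5, 20, 60, 120, 120.
g_2(k) for k = 0…5: 1, -1, 1, -1, 1, -1.
c_5 = Σ_k C(5,k)·g_1(k)·g_2(5−k) = 1·1·(-1) + 5·5·1 + 10·20·(-1) + 10·60·1 + 5·120·(-1) + 1·120·1 = −1 + 25 − 200 + 600 − 600 + 120 = -56.

-56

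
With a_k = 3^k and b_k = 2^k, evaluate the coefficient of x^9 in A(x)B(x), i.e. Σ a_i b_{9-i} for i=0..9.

58025

The convolution is the t^9 coefficient of A(t)B(t).
Σ = 1·512 + 3·256 + 9·128 + 27·64 + 81·32 + 243·16 + 729·8 + 2187·4 + 6561·2 + 19683·1 = 58025.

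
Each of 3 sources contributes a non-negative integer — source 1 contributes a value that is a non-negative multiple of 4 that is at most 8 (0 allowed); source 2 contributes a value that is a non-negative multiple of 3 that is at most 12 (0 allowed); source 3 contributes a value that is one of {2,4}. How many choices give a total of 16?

2

The generating function for the choices is (1 + t^4 + t^8)·(1 + t^3 + t^6 + t^9 + t^12)·(t^2 + t^4); the count is [t^16].
(1 + t^4 + t^8) has coefficients 1,0,0,0,1,0,0,0,1 for degrees 0…8.
(1 + t^3 + t^6 + t^9 + t^12) has coefficients 1,0,0,1,0,0,1,0,0,1,0,0,1,0,0,0,0 for degrees 0…16.
Finally multiplying by (t^2 + t^4), the product of all factors after the first has coefficients 0,0,1,0,1,1,0,1,1,0,1,1,0,1,1,0,1 for degrees 0…16.
[t^16] = 1·1 + 1·0 + 1·1 = 2.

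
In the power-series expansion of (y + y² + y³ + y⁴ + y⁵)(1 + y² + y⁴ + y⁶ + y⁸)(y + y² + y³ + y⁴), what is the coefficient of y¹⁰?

10

(y + y² + y³ + y⁴ + y⁵) has coefficients 0,1,1,1,1,1 for degrees 0…5.
(1 + y² + y⁴ + y⁶ + y⁸) has coefficients 1,0,1,0,1,0,1,0,1,0,0 for degrees 0…10.
Finally multiplying by (y + y² + y³ + y⁴), the product of all factors after the first has coefficients 0,1,1,2,2,2,2,2,2,2,2 for degrees 0…10.
[y¹⁰] = 1·2 + 1·2 + 1·2 + 1·2 + 1·2 = 10.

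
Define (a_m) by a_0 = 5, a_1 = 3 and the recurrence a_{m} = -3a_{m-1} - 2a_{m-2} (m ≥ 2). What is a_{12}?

-32755

The ordinary generating function has denominator 1 + 3y + 2y^2.
Iterating the recurrence: a_0,…,a_{12} = 5, 3, -19, 51, -115, 243, -499, 1011, -2035, 4083, -8179, 16371, -32755.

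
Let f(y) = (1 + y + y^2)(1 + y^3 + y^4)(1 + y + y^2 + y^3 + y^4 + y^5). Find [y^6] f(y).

8

(1 + y + y^2) has coefficients 1,1,1 for degrees 0…2.
(1 + y^3 + y^4) has coefficients 1,0,0,1,1,0,0 for degrees 0…6.
Finally multiplying by (1 + y + y^2 + y^3 + y^4 + y^5), the product of all factors after the first has coefficients 1,1,1,2,3,3,2 for degrees 0…6.
[y^6] = 1·2 + 1·3 + 1·3 = 8.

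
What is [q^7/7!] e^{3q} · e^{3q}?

279936

The EGF product rule gives c_7 = Σ_{k_1+k_2=7} C(7; k_1,k_2) · ∏ g_i(k_i), where e^{3q} gives (3)^k; e^{3q} gives (3)^k.
g_1(k) for k = 0…7: 1, 3, 9, 27, 81, 243, 729, 2187.
g_2(k) for k = 0…7: 1, 3, 9, 27, 81, 243, 729, 2187.
c_7 = Σ_k C(7,k)·g_1(k)·g_2(7−k) = 1·1·2187 + 7·3·729 + 21·9·243 + 35·27·81 + 35·81·27 + 21·243·9 + 7·729·3 + 1·2187·1 = 2187 + 15309 + 45927 + 76545 + 76545 + 45927 + 15309 + 2187 = 279936.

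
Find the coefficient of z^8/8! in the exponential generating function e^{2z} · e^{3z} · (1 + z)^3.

The EGF product rule gives c_8 = Σ_{k_1+k_2+k_3=8} C(8; k_1,k_2,k_3) · ∏ g_i(k_i), where e^{2z} gives (2)^k; e^{3z} gives (3)^k; (1+z)^3 gives the falling factorial (3)_k.
g_1(k) for k = 0…8: 1, 2, 4, 8, 16, 32, 64, 128, 256.
g_2(k) for k = 0…8: 1, 3, 9, 27, 81, 243, 729, 2187, 6561.
g_3(k) for k = 0…8: 1, 3, 6, 6, 0, 0, 0, 0, 0.
First combine the last two factors: h(k) = Σ_j C(k,j)·g_2(j)·g_3(k−j) for k = 0…8: 1, 6, 33, 168, 801, 3618, 15633, 65124, 263169.
c_8 = Σ_k C(8,k)·g_1(k)·h(8−k) = 1·1·263169 + 8·2·65124 + 28·4·15633 + 56·8·3618 + 70·16·801 + 56·32·168 + 28·64·33 + 8·128·6 + 1·256·1 = 263169 + 1041984 + 1750896 + 1620864 + 897120 + 301056 + 59136 + 6144 + 256 = 5940625.

5940625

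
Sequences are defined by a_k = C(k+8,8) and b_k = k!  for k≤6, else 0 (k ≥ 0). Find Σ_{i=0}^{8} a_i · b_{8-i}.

97113

The convolution is the t^8 coefficient of A(t)B(t).
Σ = 1·0 + 9·0 + 45·720 + 165·120 + 495·24 + 1287·6 + 3003·2 + 6435·1 + 12870·1 = 97113.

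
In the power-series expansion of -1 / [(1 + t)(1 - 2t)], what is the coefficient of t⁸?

The denominator gives the recurrence a_n = a_(n−1) + 2a_(n−2) for n ≥ 2; the numerator fixes a_0 = -1, a_1 = -1.
Iterating: -1, -1, -3, -5, -11, -21, -43, -85, -171, so a_8 = -171.

-171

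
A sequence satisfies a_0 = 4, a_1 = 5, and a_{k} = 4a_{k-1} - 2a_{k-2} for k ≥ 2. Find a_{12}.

2356736

The ordinary generating function has denominator 1 - 4z + 2z^2.
Iterating the recurrence: a_0,…,a_{12} = 4, 5, 12, 38, 128, 436, 1488, 5080, 17344, 59216, 202176, 690272, 2356736.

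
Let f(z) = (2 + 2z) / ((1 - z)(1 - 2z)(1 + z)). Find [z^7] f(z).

Partial fractions give a closed form: a_n = (-2)·1^n + (4)·2^n.
At n = 7: a_7 = 510.

510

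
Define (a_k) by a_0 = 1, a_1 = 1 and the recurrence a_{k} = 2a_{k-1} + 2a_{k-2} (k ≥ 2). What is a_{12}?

86464

The ordinary generating function has denominator 1 - 2q - 2q^2.
Iterating the recurrence: a_0,…,a_{12} = 1, 1, 4, 10, 28, 76, 208, 568, 1552, 4240, 11584, 31648, 86464.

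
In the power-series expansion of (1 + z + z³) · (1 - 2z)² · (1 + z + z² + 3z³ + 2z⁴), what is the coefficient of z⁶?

15

(1 + z + z³) has coefficients 1,1,0,1 for degrees 0…3.
(1 - 2z)² has coefficients 1,-4,4,0,0,0,0 for degrees 0…6.
Finally multiplying by (1 + z + z² + 3z³ + 2z⁴), the product of all factors after the first has coefficients 1,-3,1,3,-6,4,8 for degrees 0…6.
[z⁶] = 1·8 + 1·4 + 1·3 = 15.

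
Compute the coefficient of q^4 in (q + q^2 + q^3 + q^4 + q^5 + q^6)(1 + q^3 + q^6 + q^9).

(q + q^2 + q^3 + q^4 + q^5 + q^6) has coefficients 0,1,1,1,1 for degrees 0…4.
(1 + q^3 + q^6 + q^9) has coefficients 1,0,0,1,0 for degrees 0…4.
[q^4] = 1·1 + 1·0 + 1·0 + 1·1 = 2.

2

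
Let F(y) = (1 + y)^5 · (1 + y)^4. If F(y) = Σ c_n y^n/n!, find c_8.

362880

The EGF product rule gives c_8 = Σ_{k_1+k_2=8} C(8; k_1,k_2) · ∏ g_i(k_i), where (1+y)^5 gives the falling factorial (5)_k; (1+y)^4 gives the falling factorial (4)_k.
g_1(k) for k = 0…8: 1, 5, 20, 60, 120, 120, 0, 0, 0.
g_2(k) for k = 0…8: 1, 4, 12, 24, 24, 0, 0, 0, 0.
c_8 = Σ_k C(8,k)·g_1(k)·g_2(8−k) = 70·120·24 + 56·120·24 = 201600 + 161280 = 362880.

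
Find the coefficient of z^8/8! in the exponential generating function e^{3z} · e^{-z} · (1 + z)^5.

336896

The EGF product rule gives c_8 = Σ_{k_1+k_2+k_3=8} C(8; k_1,k_2,k_3) · ∏ g_i(k_i), where e^{3z} gives (3)^k; e^{-z} gives (-1)^k; (1+z)^5 gives the falling factorial (5)_k.
g_1(k) for k = 0…8: 1, 3, 9, 27, 81, 243, 729, 2187, 6561.
g_2(k) for k = 0…8: 1, -1, 1, -1, 1, -1, 1, -1, 1.
g_3(k) for k = 0…8: 1, 5, 20, 60, 120, 120, 0, 0, 0.
First combine the last two factors: h(k) = Σ_j C(k,j)·g_2(j)·g_3(k−j) for k = 0…8: 1, 4, 11, 14, -19, -56, 151, 34, -1159.
c_8 = Σ_k C(8,k)·g_1(k)·h(8−k) = 1·1·(-1159) + 8·3·34 + 28·9·151 + 56·27·(-56) + 70·81·(-19) + 56·243·14 + 28·729·11 + 8·2187·4 + 1·6561·1 = −1159 + 816 + 38052 − 84672 − 107730 + 190512 + 224532 + 69984 + 6561 = 336896.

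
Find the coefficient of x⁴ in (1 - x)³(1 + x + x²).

(1 - x)³ has coefficients 1,-3,3,-1 for degrees 0…3.
(1 + x + x²) has coefficients 1,1,1,0,0 for degrees 0…4.
[x⁴] = 1·0 − 3·0 + 3·1 − 1·1 = 2.

2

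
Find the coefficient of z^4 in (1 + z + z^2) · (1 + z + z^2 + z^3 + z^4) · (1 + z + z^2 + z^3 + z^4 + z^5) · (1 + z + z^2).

27

(1 + z + z^2) has coefficients 1,1,1 for degrees 0…2.
(1 + z + z^2 + z^3 + z^4) has coefficients 1,1,1,1,1 for degrees 0…4.
Multiplying by (1 + z + z^2 + z^3 + z^4 + z^5) gives running coefficients 1,2,3,4,5 for degrees 0…4.
Finally multiplying by (1 + z + z^2), the product of all factors after the first has coefficients 1,3,6,9,12 for degrees 0…4.
[z^4] = 1·12 + 1·9 + 1·6 = 27.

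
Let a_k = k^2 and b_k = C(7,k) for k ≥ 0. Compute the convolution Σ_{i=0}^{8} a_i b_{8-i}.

This is [x^8] in the product of the two ordinary generating functions.
Σ = 0·0 + 1·1 + 4·7 + 9·21 + 16·35 + 25·35 + 36·21 + 49·7 + 64·1 = 2816.

2816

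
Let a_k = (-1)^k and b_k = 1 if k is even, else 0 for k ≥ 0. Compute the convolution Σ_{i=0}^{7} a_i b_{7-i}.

This is [x^7] in the product of the two ordinary generating functions.
Σ = 1·0 − 1·1 + 1·0 − 1·1 + 1·0 − 1·1 + 1·0 − 1·1 = -4.

-4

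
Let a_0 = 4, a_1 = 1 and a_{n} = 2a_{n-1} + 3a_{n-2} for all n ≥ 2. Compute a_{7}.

The ordinary generating function has denominator 1 - 2q - 3q^2.
Iterating the recurrence: a_0,…,a_{7} = 4, 1, 14, 31, 104, 301, 914, 2731.

2731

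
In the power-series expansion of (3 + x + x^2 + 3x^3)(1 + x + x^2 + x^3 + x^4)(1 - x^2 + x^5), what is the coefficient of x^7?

(3 + x + x^2 + 3x^3) has coefficients 3,1,1,3 for degrees 0…3.
(1 + x + x^2 + x^3 + x^4) has coefficients 1,1,1,1,1,0,0,0 for degrees 0…7.
Finally multiplying by (1 - x^2 + x^5), the product of all factors after the first has coefficients 1,1,0,0,0,0,0,1 for degrees 0…7.
[x^7] = 3·1 + 1·0 + 1·0 + 3·0 = 3.

3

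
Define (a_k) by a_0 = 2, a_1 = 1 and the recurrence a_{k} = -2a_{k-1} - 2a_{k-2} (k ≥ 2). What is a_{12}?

The ordinary generating function has denominator 1 + 2t + 2t^2.
Iterating the recurrence: a_0,…,a_{12} = 2, 1, -6, 10, -8, -4, 24, -40, 32, 16, -96, 160, -128.

-128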